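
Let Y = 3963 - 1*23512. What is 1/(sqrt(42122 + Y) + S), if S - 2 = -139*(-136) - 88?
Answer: 18818/354094551 - sqrt(22573)/354094551 ≈ 5.2720e-5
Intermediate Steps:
Y = -19549 (Y = 3963 - 23512 = -19549)
S = 18818 (S = 2 + (-139*(-136) - 88) = 2 + (18904 - 88) = 2 + 18816 = 18818)
1/(sqrt(42122 + Y) + S) = 1/(sqrt(42122 - 19549) + 18818) = 1/(sqrt(22573) + 18818) = 1/(18818 + sqrt(22573))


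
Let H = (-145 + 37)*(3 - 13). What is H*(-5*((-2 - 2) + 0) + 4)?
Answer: 25920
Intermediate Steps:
H = 1080 (H = -108*(-10) = 1080)
H*(-5*((-2 - 2) + 0) + 4) = 1080*(-5*((-2 - 2) + 0) + 4) = 1080*(-5*(-4 + 0) + 4) = 1080*(-5*(-4) + 4) = 1080*(20 + 4) = 1080*24 = 25920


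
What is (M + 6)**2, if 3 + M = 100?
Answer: 10609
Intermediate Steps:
M = 97 (M = -3 + 100 = 97)
(M + 6)**2 = (97 + 6)**2 = 103**2 = 10609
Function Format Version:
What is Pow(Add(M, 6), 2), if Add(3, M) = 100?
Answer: 10609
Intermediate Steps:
M = 97 (M = Add(-3, 100) = 97)
Pow(Add(M, 6), 2) = Pow(Add(97, 6), 2) = Pow(103, 2) = 10609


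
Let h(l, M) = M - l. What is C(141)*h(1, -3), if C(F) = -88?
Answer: 352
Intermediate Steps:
C(141)*h(1, -3) = -88*(-3 - 1*1) = -88*(-3 - 1) = -88*(-4) = 352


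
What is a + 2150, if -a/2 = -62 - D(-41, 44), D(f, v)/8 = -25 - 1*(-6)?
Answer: 1970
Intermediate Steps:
D(f, v) = -152 (D(f, v) = 8*(-25 - 1*(-6)) = 8*(-25 + 6) = 8*(-19) = -152)
a = -180 (a = -2*(-62 - 1*(-152)) = -2*(-62 + 152) = -2*90 = -180)
a + 2150 = -180 + 2150 = 1970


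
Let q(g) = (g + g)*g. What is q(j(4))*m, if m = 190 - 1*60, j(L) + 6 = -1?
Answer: 12740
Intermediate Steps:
j(L) = -7 (j(L) = -6 - 1 = -7)
q(g) = 2*g² (q(g) = (2*g)*g = 2*g²)
m = 130 (m = 190 - 60 = 130)
q(j(4))*m = (2*(-7)²)*130 = (2*49)*130 = 98*130 = 12740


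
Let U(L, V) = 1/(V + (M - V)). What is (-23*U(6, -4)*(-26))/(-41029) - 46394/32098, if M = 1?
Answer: -961347015/658474421 ≈ -1.4600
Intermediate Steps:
U(L, V) = 1 (U(L, V) = 1/(V + (1 - V)) = 1/1 = 1)
(-23*U(6, -4)*(-26))/(-41029) - 46394/32098 = (-23*1*(-26))/(-41029) - 46394/32098 = -23*(-26)*(-1/41029) - 46394*1/32098 = 598*(-1/41029) - 23197/16049 = -598/41029 - 23197/16049 = -961347015/658474421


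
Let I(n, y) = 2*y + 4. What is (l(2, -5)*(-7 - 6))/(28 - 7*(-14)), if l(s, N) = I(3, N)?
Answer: 13/21 ≈ 0.61905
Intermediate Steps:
I(n, y) = 4 + 2*y
l(s, N) = 4 + 2*N
(l(2, -5)*(-7 - 6))/(28 - 7*(-14)) = ((4 + 2*(-5))*(-7 - 6))/(28 - 7*(-14)) = ((4 - 10)*(-13))/(28 + 98) = -6*(-13)/126 = 78*(1/126) = 13/21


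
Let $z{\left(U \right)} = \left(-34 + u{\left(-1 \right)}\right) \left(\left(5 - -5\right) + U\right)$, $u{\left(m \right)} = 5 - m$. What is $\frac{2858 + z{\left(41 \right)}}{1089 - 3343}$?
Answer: $- \frac{715}{1127} \approx -0.63443$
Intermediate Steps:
$z{\left(U \right)} = -280 - 28 U$ ($z{\left(U \right)} = \left(-34 + \left(5 - -1\right)\right) \left(\left(5 - -5\right) + U\right) = \left(-34 + \left(5 + 1\right)\right) \left(\left(5 + 5\right) + U\right) = \left(-34 + 6\right) \left(10 + U\right) = - 28 \left(10 + U\right) = -280 - 28 U$)
$\frac{2858 + z{\left(41 \right)}}{1089 - 3343} = \frac{2858 - 1428}{1089 - 3343} = \frac{2858 - 1428}{-2254} = \left(2858 - 1428\right) \left(- \frac{1}{2254}\right) = 1430 \left(- \frac{1}{2254}\right) = - \frac{715}{1127}$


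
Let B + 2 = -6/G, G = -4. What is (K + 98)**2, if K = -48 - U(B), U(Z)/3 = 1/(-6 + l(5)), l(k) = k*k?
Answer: 896809/361 ≈ 2484.2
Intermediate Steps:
B = -1/2 (B = -2 - 6/(-4) = -2 - 6*(-1/4) = -2 + 3/2 = -1/2 ≈ -0.50000)
l(k) = k**2
U(Z) = 3/19 (U(Z) = 3/(-6 + 5**2) = 3/(-6 + 25) = 3/19)
K = -915/19 (K = -48 - 1*3/19 = -48 - 3/19 = -915/19 ≈ -48.158)
(K + 98)**2 = (-915/19 + 98)**2 = (947/19)**2 = 896809/361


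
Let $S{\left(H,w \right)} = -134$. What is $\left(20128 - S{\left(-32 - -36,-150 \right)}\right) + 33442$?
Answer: $53704$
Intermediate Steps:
$\left(20128 - S{\left(-32 - -36,-150 \right)}\right) + 33442 = \left(20128 - -134\right) + 33442 = \left(20128 + 134\right) + 33442 = 20262 + 33442 = 53704$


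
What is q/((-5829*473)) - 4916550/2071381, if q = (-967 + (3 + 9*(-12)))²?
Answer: -237849275962/85239399531 ≈ -2.7904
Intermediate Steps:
q = 1149184 (q = (-967 + (3 - 108))² = (-967 - 105)² = (-1072)² = 1149184)
q/((-5829*473)) - 4916550/2071381 = 1149184/((-5829*473)) - 4916550/2071381 = 1149184/(-2757117) - 4916550*1/2071381 = 1149184*(-1/2757117) - 4916550/2071381 = -17152/41151 - 4916550/2071381 = -237849275962/85239399531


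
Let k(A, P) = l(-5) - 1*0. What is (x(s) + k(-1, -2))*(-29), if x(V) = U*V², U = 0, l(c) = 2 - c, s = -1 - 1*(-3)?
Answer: -203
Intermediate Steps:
s = 2 (s = -1 + 3 = 2)
k(A, P) = 7 (k(A, P) = (2 - 1*(-5)) - 1*0 = (2 + 5) + 0 = 7 + 0 = 7)
x(V) = 0 (x(V) = 0*V² = 0)
(x(s) + k(-1, -2))*(-29) = (0 + 7)*(-29) = 7*(-29) = -203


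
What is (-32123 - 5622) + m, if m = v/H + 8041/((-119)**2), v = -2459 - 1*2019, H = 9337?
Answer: -293569392918/7777721 ≈ -37745.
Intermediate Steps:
v = -4478 (v = -2459 - 2019 = -4478)
m = 686227/7777721 (m = -4478/9337 + 8041/((-119)**2) = -4478*1/9337 + 8041/14161 = -4478/9337 + 8041*(1/14161) = -4478/9337 + 473/833 = 686227/7777721 ≈ 0.088230)
(-32123 - 5622) + m = (-32123 - 5622) + 686227/7777721 = -37745 + 686227/7777721 = -293569392918/7777721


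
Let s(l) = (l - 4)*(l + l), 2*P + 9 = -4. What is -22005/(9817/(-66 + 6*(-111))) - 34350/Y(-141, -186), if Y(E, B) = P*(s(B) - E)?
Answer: 4943520694360/3012748947 ≈ 1640.9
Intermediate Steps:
P = -13/2 (P = -9/2 + (½)*(-4) = -9/2 - 2 = -13/2 ≈ -6.5000)
s(l) = 2*l*(-4 + l) (s(l) = (-4 + l)*(2*l) = 2*l*(-4 + l))
Y(E, B) = 13*E/2 - 13*B*(-4 + B) (Y(E, B) = -13*(2*B*(-4 + B) - E)/2 = -13*(-E + 2*B*(-4 + B))/2 = 13*E/2 - 13*B*(-4 + B))
-22005/(9817/(-66 + 6*(-111))) - 34350/Y(-141, -186) = -22005/(9817/(-66 + 6*(-111))) - 34350/((13/2)*(-141) - 13*(-186)*(-4 - 186)) = -22005/(9817/(-66 - 666)) - 34350/(-1833/2 - 13*(-186)*(-190)) = -22005/(9817/(-732)) - 34350/(-1833/2 - 459420) = -22005/(9817*(-1/732)) - 34350/(-920673/2) = -22005/(-9817/732) - 34350*(-2/920673) = -22005*(-732/9817) + 22900/306891 = 16107660/9817 + 22900/306891 = 4943520694360/3012748947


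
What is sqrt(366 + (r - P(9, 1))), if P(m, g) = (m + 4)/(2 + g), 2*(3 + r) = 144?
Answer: 2*sqrt(969)/3 ≈ 20.753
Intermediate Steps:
r = 69 (r = -3 + (1/2)*144 = -3 + 72 = 69)
P(m, g) = (4 + m)/(2 + g)
sqrt(366 + (r - P(9, 1))) = sqrt(366 + (69 - (4 + 9)/(2 + 1))) = sqrt(366 + (69 - 13/3)) = sqrt(366 + 194/3) = sqrt(1292/3) = 2*sqrt(969)/3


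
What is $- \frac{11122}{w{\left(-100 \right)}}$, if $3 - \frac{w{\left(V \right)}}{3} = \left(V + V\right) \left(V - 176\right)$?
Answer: $\frac{11122}{165591} \approx 0.067165$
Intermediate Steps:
$w{\left(V \right)} = 9 - 6 V \left(-176 + V\right)$ ($w{\left(V \right)} = 9 - 3 \left(V + V\right) \left(V - 176\right) = 9 - 3 \cdot 2 V \left(V - 176\right) = 9 - 3 \cdot 2 V \left(-176 + V\right) = 9 - 6 V \left(-176 + V\right)$)
$- \frac{11122}{w{\left(-100 \right)}} = - \frac{11122}{9 - 6 \left(-100\right)^{2} + 1056 \left(-100\right)} = - \frac{11122}{9 - 60000 - 105600} = - \frac{11122}{-165591} = \left(-11122\right) \left(- \frac{1}{165591}\right) = \frac{11122}{165591}$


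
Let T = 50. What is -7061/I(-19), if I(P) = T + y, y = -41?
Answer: -7061/9 ≈ -784.56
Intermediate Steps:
I(P) = 9 (I(P) = 50 - 41 = 9)
-7061/I(-19) = -7061/9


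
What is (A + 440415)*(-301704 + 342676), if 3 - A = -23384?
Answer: 19002895544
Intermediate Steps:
A = 23387 (A = 3 - 1*(-23384) = 3 + 23384 = 23387)
(A + 440415)*(-301704 + 342676) = (23387 + 440415)*(-301704 + 342676) = 463802*40972 = 19002895544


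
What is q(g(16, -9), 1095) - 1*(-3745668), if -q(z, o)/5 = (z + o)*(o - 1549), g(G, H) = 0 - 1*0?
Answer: 6231318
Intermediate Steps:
g(G, H) = 0 (g(G, H) = 0 + 0 = 0)
q(z, o) = -5*(-1549 + o)*(o + z) (q(z, o) = -5*(z + o)*(o - 1549) = -5*(o + z)*(-1549 + o) = -5*(-1549 + o)*(o + z))
q(g(16, -9), 1095) - 1*(-3745668) = (-5*1095² + 7745*1095 + 7745*0 - 5*1095*0) - 1*(-3745668) = (-5*1199025 + 8480775 + 0 + 0) + 3745668 = (-5995125 + 8480775 + 0 + 0) + 3745668 = 2485650 + 3745668 = 6231318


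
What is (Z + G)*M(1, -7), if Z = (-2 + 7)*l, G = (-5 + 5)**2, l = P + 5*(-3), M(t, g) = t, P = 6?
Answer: -45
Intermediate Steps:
l = -9 (l = 6 + 5*(-3) = 6 - 15 = -9)
G = 0 (G = 0**2 = 0)
Z = -45 (Z = (-2 + 7)*(-9) = 5*(-9) = -45)
(Z + G)*M(1, -7) = (-45 + 0)*1 = -45*1 = -45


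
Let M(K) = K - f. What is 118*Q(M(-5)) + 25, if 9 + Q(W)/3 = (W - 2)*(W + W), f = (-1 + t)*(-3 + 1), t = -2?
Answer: 98083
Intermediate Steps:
f = 6 (f = (-1 - 2)*(-3 + 1) = -3*(-2) = 6)
M(K) = -6 + K (M(K) = K - 1*6 = K - 6 = -6 + K)
Q(W) = -27 + 6*W*(-2 + W) (Q(W) = -27 + 3*((W - 2)*(W + W)) = -27 + 3*((-2 + W)*(2*W)) = -27 + 3*(2*W*(-2 + W)) = -27 + 6*W*(-2 + W))
118*Q(M(-5)) + 25 = 118*(-27 - 12*(-6 - 5) + 6*(-6 - 5)²) + 25 = 118*(-27 - 12*(-11) + 6*(-11)²) + 25 = 118*(-27 + 132 + 6*121) + 25 = 118*(-27 + 132 + 726) + 25 = 118*831 + 25 = 98058 + 25 = 98083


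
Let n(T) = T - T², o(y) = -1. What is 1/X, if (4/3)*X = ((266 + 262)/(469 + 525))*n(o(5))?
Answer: -497/396 ≈ -1.2551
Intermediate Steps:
X = -396/497 (X = 3*(((266 + 262)/(469 + 525))*(-(1 - 1*(-1))))/4 = 3*((528/994)*(-(1 + 1)))/4 = 3*((528*(1/994))*(-1*2))/4 = 3*((264/497)*(-2))/4 = (¾)*(-528/497) = -396/497 ≈ -0.79678)
1/X = 1/(-396/497) = -497/396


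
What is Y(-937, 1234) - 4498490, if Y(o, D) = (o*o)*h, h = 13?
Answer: 6915107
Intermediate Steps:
Y(o, D) = 13*o² (Y(o, D) = (o*o)*13 = o²*13 = 13*o²)
Y(-937, 1234) - 4498490 = 13*(-937)² - 4498490 = 13*877969 - 4498490 = 11413597 - 4498490 = 6915107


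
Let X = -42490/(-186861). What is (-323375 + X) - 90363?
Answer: -77311453928/186861 ≈ -4.1374e+5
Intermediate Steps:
X = 42490/186861 (X = -42490*(-1/186861) = 42490/186861 ≈ 0.22739)
(-323375 + X) - 90363 = (-323375 + 42490/186861) - 90363 = -60426133385/186861 - 90363 = -77311453928/186861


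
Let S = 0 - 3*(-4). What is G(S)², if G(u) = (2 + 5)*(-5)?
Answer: 1225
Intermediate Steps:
S = 12 (S = 0 + 12 = 12)
G(u) = -35 (G(u) = 7*(-5) = -35)
G(S)² = (-35)² = 1225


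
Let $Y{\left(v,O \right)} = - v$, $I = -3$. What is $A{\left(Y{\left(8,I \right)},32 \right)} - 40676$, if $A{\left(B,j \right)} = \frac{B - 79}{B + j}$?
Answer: $- \frac{325437}{8} \approx -40680.0$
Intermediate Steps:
$A{\left(B,j \right)} = \frac{-79 + B}{B + j}$
$A{\left(Y{\left(8,I \right)},32 \right)} - 40676 = \frac{-79 - 8}{\left(-1\right) 8 + 32} - 40676 = \frac{-79 - 8}{-8 + 32} - 40676 = \frac{1}{24} \left(-87\right) - 40676 = - \frac{29}{8} - 40676 = - \frac{325437}{8}$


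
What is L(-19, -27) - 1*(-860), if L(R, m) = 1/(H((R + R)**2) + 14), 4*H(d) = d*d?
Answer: 448316281/521298 ≈ 860.00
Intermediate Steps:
H(d) = d**2/4 (H(d) = (d*d)/4 = d**2/4)
L(R, m) = 1/(14 + 4*R**4) (L(R, m) = 1/(((R + R)**2)**2/4 + 14) = 1/(((2*R)**2)**2/4 + 14) = 1/((4*R**2)**2/4 + 14) = 1/((16*R**4)/4 + 14) = 1/(4*R**4 + 14) = 1/(14 + 4*R**4))
L(-19, -27) - 1*(-860) = 1/(2*(7 + 2*(-19)**4)) - 1*(-860) = 1/(2*(7 + 2*130321)) + 860 = 1/(2*(7 + 260642)) + 860 = (1/2)/260649 + 860 = (1/2)*(1/260649) + 860 = 1/521298 + 860 = 448316281/521298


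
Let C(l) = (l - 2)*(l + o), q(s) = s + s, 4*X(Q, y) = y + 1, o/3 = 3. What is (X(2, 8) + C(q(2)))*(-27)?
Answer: -3051/4 ≈ -762.75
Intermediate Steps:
o = 9 (o = 3*3 = 9)
X(Q, y) = ¼ + y/4 (X(Q, y) = (y + 1)/4 = (1 + y)/4 = ¼ + y/4)
q(s) = 2*s
C(l) = (-2 + l)*(9 + l) (C(l) = (l - 2)*(l + 9) = (-2 + l)*(9 + l))
(X(2, 8) + C(q(2)))*(-27) = ((¼ + (¼)*8) + (-18 + (2*2)² + 7*(2*2)))*(-27) = ((¼ + 2) + (-18 + 4² + 7*4))*(-27) = (9/4 + (-18 + 16 + 28))*(-27) = (9/4 + 26)*(-27) = (113/4)*(-27) = -3051/4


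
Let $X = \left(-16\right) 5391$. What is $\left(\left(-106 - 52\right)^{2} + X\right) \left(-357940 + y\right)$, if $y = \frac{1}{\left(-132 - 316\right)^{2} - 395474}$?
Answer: $\frac{2136515733105446}{97385} \approx 2.1939 \cdot 10^{10}$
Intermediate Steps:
$X = -86256$
$y = - \frac{1}{194770}$ ($y = \frac{1}{\left(-448\right)^{2} - 395474} = \frac{1}{200704 - 395474} = \frac{1}{-194770} = - \frac{1}{194770} \approx -5.1343 \cdot 10^{-6}$)
$\left(\left(-106 - 52\right)^{2} + X\right) \left(-357940 + y\right) = \left(\left(-106 - 52\right)^{2} - 86256\right) \left(-357940 - \frac{1}{194770}\right) = \left(\left(-158\right)^{2} - 86256\right) \left(- \frac{69715973801}{194770}\right) = \left(24964 - 86256\right) \left(- \frac{69715973801}{194770}\right) = \left(-61292\right) \left(- \frac{69715973801}{194770}\right) = \frac{2136515733105446}{97385}$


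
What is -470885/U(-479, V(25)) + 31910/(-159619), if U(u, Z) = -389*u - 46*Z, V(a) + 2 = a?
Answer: -81074254245/29573090987 ≈ -2.7415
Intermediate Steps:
V(a) = -2 + a
-470885/U(-479, V(25)) + 31910/(-159619) = -470885/(-389*(-479) - 46*(-2 + 25)) + 31910/(-159619) = -470885/(186331 - 46*23) + 31910*(-1/159619) = -470885/(186331 - 1058) - 31910/159619 = -470885/185273 - 31910/159619 = -81074254245/29573090987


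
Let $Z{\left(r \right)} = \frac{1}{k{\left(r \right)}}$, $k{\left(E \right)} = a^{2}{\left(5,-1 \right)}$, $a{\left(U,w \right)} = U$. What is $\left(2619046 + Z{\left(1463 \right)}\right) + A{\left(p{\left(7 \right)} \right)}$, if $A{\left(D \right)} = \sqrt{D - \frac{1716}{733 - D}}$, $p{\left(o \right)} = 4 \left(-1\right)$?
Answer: $\frac{65476151}{25} + \frac{2 i \sqrt{7102}}{67} \approx 2.619 \cdot 10^{6} + 2.5156 i$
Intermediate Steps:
$k{\left(E \right)} = 25$ ($k{\left(E \right)} = 5^{2} = 25$)
$Z{\left(r \right)} = \frac{1}{25}$
$p{\left(o \right)} = -4$
$\left(2619046 + Z{\left(1463 \right)}\right) + A{\left(p{\left(7 \right)} \right)} = \left(2619046 + \frac{1}{25}\right) + \sqrt{\frac{1716 - 4 \left(-733 - 4\right)}{-733 - 4}} = \frac{65476151}{25} + \sqrt{\frac{1716 - -2948}{-737}} = \frac{65476151}{25} + \sqrt{- \frac{1716 + 2948}{737}} = \frac{65476151}{25} + \sqrt{\left(- \frac{1}{737}\right) 4664} = \frac{65476151}{25} + \sqrt{- \frac{424}{67}} = \frac{65476151}{25} + \frac{2 i \sqrt{7102}}{67}$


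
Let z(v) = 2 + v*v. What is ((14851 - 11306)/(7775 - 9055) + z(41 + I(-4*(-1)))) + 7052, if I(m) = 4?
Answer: 2323515/256 ≈ 9076.2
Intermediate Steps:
z(v) = 2 + v²
((14851 - 11306)/(7775 - 9055) + z(41 + I(-4*(-1)))) + 7052 = ((14851 - 11306)/(7775 - 9055) + (2 + (41 + 4)²)) + 7052 = (3545/(-1280) + (2 + 45²)) + 7052 = (3545*(-1/1280) + (2 + 2025)) + 7052 = (-709/256 + 2027) + 7052 = 518203/256 + 7052 = 2323515/256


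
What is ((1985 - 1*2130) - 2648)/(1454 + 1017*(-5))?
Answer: 2793/3631 ≈ 0.76921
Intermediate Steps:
((1985 - 1*2130) - 2648)/(1454 + 1017*(-5)) = ((1985 - 2130) - 2648)/(1454 - 5085) = (-145 - 2648)/(-3631) = -2793*(-1/3631) = 2793/3631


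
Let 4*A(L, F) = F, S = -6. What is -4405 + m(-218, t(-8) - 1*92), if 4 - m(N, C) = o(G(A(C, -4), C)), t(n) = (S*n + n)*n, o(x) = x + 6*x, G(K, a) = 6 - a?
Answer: -7327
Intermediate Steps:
A(L, F) = F/4
o(x) = 7*x
t(n) = -5*n² (t(n) = (-6*n + n)*n = (-5*n)*n = -5*n²)
m(N, C) = -38 + 7*C (m(N, C) = 4 - 7*(6 - C) = 4 - (42 - 7*C) = 4 + (-42 + 7*C) = -38 + 7*C)
-4405 + m(-218, t(-8) - 1*92) = -4405 + (-38 + 7*(-5*(-8)² - 1*92)) = -4405 + (-38 + 7*(-5*64 - 92)) = -4405 + (-38 + 7*(-320 - 92)) = -4405 + (-38 + 7*(-412)) = -4405 + (-38 - 2884) = -4405 - 2922 = -7327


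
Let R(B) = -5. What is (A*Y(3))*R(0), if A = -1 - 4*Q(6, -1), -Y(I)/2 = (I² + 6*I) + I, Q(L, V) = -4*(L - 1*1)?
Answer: 23700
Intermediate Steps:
Q(L, V) = 4 - 4*L (Q(L, V) = -4*(L - 1) = -4*(-1 + L) = 4 - 4*L)
Y(I) = -14*I - 2*I² (Y(I) = -2*((I² + 6*I) + I) = -2*(I² + 7*I) = -14*I - 2*I²)
A = 79 (A = -1 - 4*(4 - 4*6) = -1 - 4*(4 - 24) = -1 - 4*(-20) = -1 + 80 = 79)
(A*Y(3))*R(0) = (79*(-2*3*(7 + 3)))*(-5) = (79*(-2*3*10))*(-5) = (79*(-60))*(-5) = -4740*(-5) = 23700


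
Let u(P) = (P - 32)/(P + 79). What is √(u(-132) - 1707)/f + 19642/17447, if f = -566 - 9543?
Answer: 19642/17447 - 7*I*√97679/535777 ≈ 1.1258 - 0.0040833*I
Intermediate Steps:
u(P) = (-32 + P)/(79 + P)
f = -10109
√(u(-132) - 1707)/f + 19642/17447 = √((-32 - 132)/(79 - 132) - 1707)/(-10109) + 19642/17447 = √(-164/(-53) - 1707)*(-1/10109) + 19642*(1/17447) = √(-1/53*(-164) - 1707)*(-1/10109) + 19642/17447 = √(164/53 - 1707)*(-1/10109) + 19642/17447 = √(-90307/53)*(-1/10109) + 19642/17447 = (7*I*√97679/53)*(-1/10109) + 19642/17447 = -7*I*√97679/535777 + 19642/17447 = 19642/17447 - 7*I*√97679/535777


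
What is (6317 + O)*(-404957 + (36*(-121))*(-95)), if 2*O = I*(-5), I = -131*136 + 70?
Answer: 449194566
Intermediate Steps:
I = -17746 (I = -17816 + 70 = -17746)
O = 44365 (O = (-17746*(-5))/2 = (½)*88730 = 44365)
(6317 + O)*(-404957 + (36*(-121))*(-95)) = (6317 + 44365)*(-404957 + (36*(-121))*(-95)) = 50682*(-404957 - 4356*(-95)) = 50682*(-404957 + 413820) = 50682*8863 = 449194566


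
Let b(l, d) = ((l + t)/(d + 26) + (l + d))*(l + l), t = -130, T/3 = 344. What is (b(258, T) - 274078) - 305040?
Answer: 45803162/529 ≈ 86584.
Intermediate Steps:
T = 1032 (T = 3*344 = 1032)
b(l, d) = 2*l*(d + l + (-130 + l)/(26 + d)) (b(l, d) = ((l - 130)/(d + 26) + (l + d))*(l + l) = ((-130 + l)/(26 + d) + (d + l))*(2*l) = (d + l + (-130 + l)/(26 + d))*(2*l) = 2*l*(d + l + (-130 + l)/(26 + d)))
(b(258, T) - 274078) - 305040 = (2*258*(-130 + 1032**2 + 26*1032 + 27*258 + 1032*258)/(26 + 1032) - 274078) - 305040 = (2*258*(-130 + 1065024 + 26832 + 6966 + 266256)/1058 - 274078) - 305040 = (2*258*(1/1058)*1364948 - 274078) - 305040 = (352156584/529 - 274078) - 305040 = 207169322/529 - 305040 = 45803162/529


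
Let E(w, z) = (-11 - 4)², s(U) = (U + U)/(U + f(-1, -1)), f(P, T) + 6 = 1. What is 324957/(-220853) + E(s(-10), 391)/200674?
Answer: -65160729093/44319454922 ≈ -1.4703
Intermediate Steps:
f(P, T) = -5 (f(P, T) = -6 + 1 = -5)
s(U) = 2*U/(-5 + U) (s(U) = (U + U)/(U - 5) = (2*U)/(-5 + U) = 2*U/(-5 + U))
E(w, z) = 225 (E(w, z) = (-15)² = 225)
324957/(-220853) + E(s(-10), 391)/200674 = 324957/(-220853) + 225/200674 = 324957*(-1/220853) + 225*(1/200674) = -324957/220853 + 225/200674 = -65160729093/44319454922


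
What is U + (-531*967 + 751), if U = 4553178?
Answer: 4040452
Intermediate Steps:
U + (-531*967 + 751) = 4553178 + (-531*967 + 751) = 4553178 + (-513477 + 751) = 4553178 - 512726 = 4040452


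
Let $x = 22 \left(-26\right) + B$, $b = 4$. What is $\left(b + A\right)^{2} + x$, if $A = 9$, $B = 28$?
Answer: $-375$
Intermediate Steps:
$x = -544$ ($x = 22 \left(-26\right) + 28 = -572 + 28 = -544$)
$\left(b + A\right)^{2} + x = \left(4 + 9\right)^{2} - 544 = 13^{2} - 544 = 169 - 544 = -375$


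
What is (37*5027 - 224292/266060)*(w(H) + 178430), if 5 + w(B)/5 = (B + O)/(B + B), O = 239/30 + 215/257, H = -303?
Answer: 515629995740926623401/15538768695 ≈ 3.3183e+10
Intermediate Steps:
O = 67873/7710 (O = 239*(1/30) + 215*(1/257) = 239/30 + 215/257 = 67873/7710 ≈ 8.8032)
w(B) = -25 + 5*(67873/7710 + B)/(2*B) (w(B) = -25 + 5*((B + 67873/7710)/(B + B)) = -25 + 5*((67873/7710 + B)/((2*B))) = -25 + 5*((67873/7710 + B)*(1/(2*B))) = -25 + 5*((67873/7710 + B)/(2*B)) = -25 + 5*(67873/7710 + B)/(2*B))
(37*5027 - 224292/266060)*(w(H) + 178430) = (37*5027 - 224292/266060)*((1/3084)*(67873 - 69390*(-303))/(-303) + 178430) = (185999 - 224292*1/266060)*((1/3084)*(-1/303)*(67873 + 21025170) + 178430) = (185999 - 56073/66515)*((1/3084)*(-1/303)*21093043 + 178430) = 12371667412*(-21093043/934452 + 178430)/66515 = (12371667412/66515)*(166713177317/934452) = 515629995740926623401/15538768695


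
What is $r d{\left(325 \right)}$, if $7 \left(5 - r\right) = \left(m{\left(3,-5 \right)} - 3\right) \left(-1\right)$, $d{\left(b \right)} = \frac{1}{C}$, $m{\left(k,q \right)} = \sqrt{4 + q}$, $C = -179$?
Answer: $- \frac{32}{1253} - \frac{i}{1253} \approx -0.025539 - 0.00079808 i$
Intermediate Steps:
$d{\left(b \right)} = - \frac{1}{179}$ ($d{\left(b \right)} = \frac{1}{-179} = - \frac{1}{179}$)
$r = \frac{32}{7} + \frac{i}{7}$ ($r = 5 - \frac{\left(\sqrt{4 - 5} - 3\right) \left(-1\right)}{7} = 5 - \frac{\left(\sqrt{-1} - 3\right) \left(-1\right)}{7} = 5 - \frac{\left(i - 3\right) \left(-1\right)}{7} = 5 - \frac{\left(-3 + i\right) \left(-1\right)}{7} = 5 - \frac{3 - i}{7} = 5 - \left(\frac{3}{7} - \frac{i}{7}\right) = \frac{32}{7} + \frac{i}{7} \approx 4.5714 + 0.14286 i$)
$r d{\left(325 \right)} = \left(\frac{32}{7} + \frac{i}{7}\right) \left(- \frac{1}{179}\right) = - \frac{32}{1253} - \frac{i}{1253}$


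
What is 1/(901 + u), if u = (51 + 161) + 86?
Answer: 1/1199 ≈ 0.00083403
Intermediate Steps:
u = 298 (u = 212 + 86 = 298)
1/(901 + u) = 1/(901 + 298) = 1/1199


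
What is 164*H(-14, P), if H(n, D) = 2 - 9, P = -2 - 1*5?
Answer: -1148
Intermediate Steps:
P = -7 (P = -2 - 5 = -7)
H(n, D) = -7
164*H(-14, P) = 164*(-7) = -1148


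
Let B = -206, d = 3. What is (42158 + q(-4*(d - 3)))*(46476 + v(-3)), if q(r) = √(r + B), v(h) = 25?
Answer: 1960389158 + 46501*I*√206 ≈ 1.9604e+9 + 6.6742e+5*I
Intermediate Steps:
q(r) = √(-206 + r) (q(r) = √(r - 206) = √(-206 + r))
(42158 + q(-4*(d - 3)))*(46476 + v(-3)) = (42158 + √(-206 - 4*(3 - 3)))*(46476 + 25) = (42158 + √(-206 - 4*0))*46501 = (42158 + √(-206 + 0))*46501 = (42158 + √(-206))*46501 = (42158 + I*√206)*46501 = 1960389158 + 46501*I*√206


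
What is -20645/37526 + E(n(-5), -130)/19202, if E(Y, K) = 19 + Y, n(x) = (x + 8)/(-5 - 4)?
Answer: -593587207/1080861378 ≈ -0.54918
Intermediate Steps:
n(x) = -8/9 - x/9 (n(x) = (8 + x)/(-9) = (8 + x)*(-⅑) = -8/9 - x/9)
-20645/37526 + E(n(-5), -130)/19202 = -20645/37526 + (19 + (-8/9 - ⅑*(-5)))/19202 = -20645*1/37526 + (19 + (-8/9 + 5/9))*(1/19202) = -20645/37526 + (19 - ⅓)*(1/19202) = -20645/37526 + (56/3)*(1/19202) = -20645/37526 + 28/28803 = -593587207/1080861378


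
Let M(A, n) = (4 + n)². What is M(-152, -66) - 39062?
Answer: -35218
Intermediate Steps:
M(-152, -66) - 39062 = (4 - 66)² - 39062 = (-62)² - 39062 = 3844 - 39062 = -35218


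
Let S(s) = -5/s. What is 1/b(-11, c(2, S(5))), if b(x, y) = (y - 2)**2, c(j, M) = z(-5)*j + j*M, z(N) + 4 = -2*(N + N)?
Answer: 1/784 ≈ 0.0012755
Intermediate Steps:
z(N) = -4 - 4*N (z(N) = -4 - 2*(N + N) = -4 - 4*N)
c(j, M) = 16*j + M*j (c(j, M) = (-4 - 4*(-5))*j + j*M = (-4 + 20)*j + M*j = 16*j + M*j)
b(x, y) = (-2 + y)**2
1/b(-11, c(2, S(5))) = 1/((-2 + 2*(16 - 5/5))**2) = 1/((-2 + 2*(16 - 5*1/5))**2) = 1/((-2 + 2*(16 - 1))**2) = 1/((-2 + 2*15)**2) = 1/((-2 + 30)**2) = 1/(28**2) = 1/784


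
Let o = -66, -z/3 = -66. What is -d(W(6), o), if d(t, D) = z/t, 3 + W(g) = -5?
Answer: 99/4 ≈ 24.750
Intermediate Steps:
z = 198 (z = -3*(-66) = 198)
W(g) = -8 (W(g) = -3 - 5 = -8)
d(t, D) = 198/t
-d(W(6), o) = -198/(-8) = -198*(-1)/8 = -1*(-99/4) = 99/4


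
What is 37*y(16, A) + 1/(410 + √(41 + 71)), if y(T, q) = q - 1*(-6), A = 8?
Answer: 43509097/83994 - √7/41997 ≈ 518.00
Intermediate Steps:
y(T, q) = 6 + q (y(T, q) = q + 6 = 6 + q)
37*y(16, A) + 1/(410 + √(41 + 71)) = 37*(6 + 8) + 1/(410 + √(41 + 71)) = 37*14 + 1/(410 + √112) = 518 + 1/(410 + 4*√7)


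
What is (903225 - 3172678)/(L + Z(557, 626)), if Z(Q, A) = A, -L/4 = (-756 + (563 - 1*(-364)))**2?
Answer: 2269453/116338 ≈ 19.507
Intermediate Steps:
L = -116964 (L = -4*(-756 + (563 - 1*(-364)))**2 = -4*(-756 + (563 + 364))**2 = -4*(-756 + 927)**2 = -4*171**2 = -4*29241 = -116964)
(903225 - 3172678)/(L + Z(557, 626)) = (903225 - 3172678)/(-116964 + 626) = -2269453/(-116338) = -2269453*(-1/116338) = 2269453/116338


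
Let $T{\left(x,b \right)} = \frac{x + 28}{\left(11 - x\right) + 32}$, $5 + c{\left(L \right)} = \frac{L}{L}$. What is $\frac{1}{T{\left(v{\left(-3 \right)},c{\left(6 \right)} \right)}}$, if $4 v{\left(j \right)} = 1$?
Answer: $\frac{171}{113} \approx 1.5133$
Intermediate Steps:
$v{\left(j \right)} = \frac{1}{4}$ ($v{\left(j \right)} = \frac{1}{4} \cdot 1 = \frac{1}{4}$)
$c{\left(L \right)} = -4$ ($c{\left(L \right)} = -5 + \frac{L}{L} = -5 + 1 = -4$)
$T{\left(x,b \right)} = \frac{28 + x}{43 - x}$
$\frac{1}{T{\left(v{\left(-3 \right)},c{\left(6 \right)} \right)}} = \frac{1}{\frac{1}{-43 + \frac{1}{4}} \left(-28 - \frac{1}{4}\right)} = \frac{1}{\frac{1}{- \frac{171}{4}} \left(-28 - \frac{1}{4}\right)} = \frac{1}{\left(- \frac{4}{171}\right) \left(- \frac{113}{4}\right)} = \frac{1}{\frac{113}{171}} = \frac{171}{113}$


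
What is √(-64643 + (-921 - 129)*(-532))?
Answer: √493957 ≈ 702.82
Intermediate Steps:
√(-64643 + (-921 - 129)*(-532)) = √(-64643 - 1050*(-532)) = √(-64643 + 558600) = √493957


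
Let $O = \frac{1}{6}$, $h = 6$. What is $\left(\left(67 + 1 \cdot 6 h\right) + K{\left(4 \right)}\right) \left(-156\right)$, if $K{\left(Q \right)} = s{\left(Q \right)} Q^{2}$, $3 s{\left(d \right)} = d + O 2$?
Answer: $- \frac{59020}{3} \approx -19673.0$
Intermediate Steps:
$O = \frac{1}{6} \approx 0.16667$
$s{\left(d \right)} = \frac{1}{9} + \frac{d}{3}$ ($s{\left(d \right)} = \frac{d + \frac{1}{6} \cdot 2}{3} = \frac{d + \frac{1}{3}}{3} = \frac{\frac{1}{3} + d}{3} = \frac{1}{9} + \frac{d}{3}$)
$K{\left(Q \right)} = Q^{2} \left(\frac{1}{9} + \frac{Q}{3}\right)$ ($K{\left(Q \right)} = \left(\frac{1}{9} + \frac{Q}{3}\right) Q^{2} = Q^{2} \left(\frac{1}{9} + \frac{Q}{3}\right)$)
$\left(\left(67 + 1 \cdot 6 h\right) + K{\left(4 \right)}\right) \left(-156\right) = \left(\left(67 + 1 \cdot 6 \cdot 6\right) + \frac{4^{2} \left(1 + 3 \cdot 4\right)}{9}\right) \left(-156\right) = \left(\left(67 + 6 \cdot 6\right) + \frac{1}{9} \cdot 16 \left(1 + 12\right)\right) \left(-156\right) = \left(\left(67 + 36\right) + \frac{1}{9} \cdot 16 \cdot 13\right) \left(-156\right) = \left(103 + \frac{208}{9}\right) \left(-156\right) = \frac{1135}{9} \left(-156\right) = - \frac{59020}{3}$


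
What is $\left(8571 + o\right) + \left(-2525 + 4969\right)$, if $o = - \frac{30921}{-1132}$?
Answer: $\frac{12499901}{1132} \approx 11042.0$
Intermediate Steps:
$o = \frac{30921}{1132}$ ($o = \left(-30921\right) \left(- \frac{1}{1132}\right) = \frac{30921}{1132} \approx 27.315$)
$\left(8571 + o\right) + \left(-2525 + 4969\right) = \left(8571 + \frac{30921}{1132}\right) + \left(-2525 + 4969\right) = \frac{9733293}{1132} + 2444 = \frac{12499901}{1132}$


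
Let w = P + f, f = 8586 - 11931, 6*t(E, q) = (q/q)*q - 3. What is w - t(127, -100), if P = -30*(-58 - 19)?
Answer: -6107/6 ≈ -1017.8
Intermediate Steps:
P = 2310 (P = -30*(-77) = 2310)
t(E, q) = -½ + q/6 (t(E, q) = ((q/q)*q - 3)/6 = (1*q - 3)/6 = (q - 3)/6 = (-3 + q)/6 = -½ + q/6)
f = -3345
w = -1035 (w = 2310 - 3345 = -1035)
w - t(127, -100) = -1035 - (-½ + (⅙)*(-100)) = -1035 - (-½ - 50/3) = -1035 - 1*(-103/6) = -1035 + 103/6 = -6107/6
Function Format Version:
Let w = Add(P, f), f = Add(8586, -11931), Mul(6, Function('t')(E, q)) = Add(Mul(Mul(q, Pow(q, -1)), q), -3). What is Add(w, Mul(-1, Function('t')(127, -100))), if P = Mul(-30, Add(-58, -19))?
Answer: Rational(-6107, 6) ≈ -1017.8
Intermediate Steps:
P = 2310 (P = Mul(-30, -77) = 2310)
Function('t')(E, q) = Add(Rational(-1, 2), Mul(Rational(1, 6), q)) (Function('t')(E, q) = Mul(Rational(1, 6), Add(Mul(Mul(q, Pow(q, -1)), q), -3)) = Mul(Rational(1, 6), Add(Mul(1, q), -3)) = Mul(Rational(1, 6), Add(q, -3)) = Mul(Rational(1, 6), Add(-3, q)) = Add(Rational(-1, 2), Mul(Rational(1, 6), q)))
f = -3345
w = -1035 (w = Add(2310, -3345) = -1035)
Add(w, Mul(-1, Function('t')(127, -100))) = Add(-1035, Mul(-1, Add(Rational(-1, 2), Mul(Rational(1, 6), -100)))) = Add(-1035, Mul(-1, Add(Rational(-1, 2), Rational(-50, 3)))) = Add(-1035, Mul(-1, Rational(-103, 6))) = Add(-1035, Rational(103, 6)) = Rational(-6107, 6)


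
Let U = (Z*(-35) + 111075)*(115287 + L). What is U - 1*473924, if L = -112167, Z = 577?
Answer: 283071676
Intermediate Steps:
U = 283545600 (U = (577*(-35) + 111075)*(115287 - 112167) = (-20195 + 111075)*3120 = 90880*3120 = 283545600)
U - 1*473924 = 283545600 - 1*473924 = 283545600 - 473924 = 283071676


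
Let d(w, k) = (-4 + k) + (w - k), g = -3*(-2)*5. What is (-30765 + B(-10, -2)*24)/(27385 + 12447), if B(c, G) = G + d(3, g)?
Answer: -30837/39832 ≈ -0.77418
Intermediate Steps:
g = 30 (g = 6*5 = 30)
d(w, k) = -4 + w
B(c, G) = -1 + G (B(c, G) = G + (-4 + 3) = G - 1 = -1 + G)
(-30765 + B(-10, -2)*24)/(27385 + 12447) = (-30765 + (-1 - 2)*24)/(27385 + 12447) = (-30765 - 3*24)/39832 = (-30765 - 72)*(1/39832) = -30837*1/39832 = -30837/39832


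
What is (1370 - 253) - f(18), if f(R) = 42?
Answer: 1075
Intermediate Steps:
(1370 - 253) - f(18) = (1370 - 253) - 1*42 = 1117 - 42 = 1075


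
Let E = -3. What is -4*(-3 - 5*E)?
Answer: -48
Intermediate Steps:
-4*(-3 - 5*E) = -4*(-3 - 5*(-3)) = -4*(-3 + 15) = -4*12 = -48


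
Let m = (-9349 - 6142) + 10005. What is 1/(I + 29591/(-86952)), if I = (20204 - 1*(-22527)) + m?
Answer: 86952/3238497649 ≈ 2.6849e-5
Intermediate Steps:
m = -5486 (m = -15491 + 10005 = -5486)
I = 37245 (I = (20204 - 1*(-22527)) - 5486 = (20204 + 22527) - 5486 = 42731 - 5486 = 37245)
1/(I + 29591/(-86952)) = 1/(37245 + 29591/(-86952)) = 1/(37245 + 29591*(-1/86952)) = 1/(37245 - 29591/86952) = 1/(3238497649/86952) = 86952/3238497649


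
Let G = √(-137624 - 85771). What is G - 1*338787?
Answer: -338787 + I*√223395 ≈ -3.3879e+5 + 472.65*I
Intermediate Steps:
G = I*√223395 (G = √(-223395) = I*√223395 ≈ 472.65*I)
G - 1*338787 = I*√223395 - 1*338787 = I*√223395 - 338787 = -338787 + I*√223395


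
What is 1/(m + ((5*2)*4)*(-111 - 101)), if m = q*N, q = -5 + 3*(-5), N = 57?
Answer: -1/9620 ≈ -0.00010395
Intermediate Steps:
q = -20 (q = -5 - 15 = -20)
m = -1140 (m = -20*57 = -1140)
1/(m + ((5*2)*4)*(-111 - 101)) = 1/(-1140 + ((5*2)*4)*(-111 - 101)) = 1/(-1140 + (10*4)*(-212)) = 1/(-1140 + 40*(-212)) = 1/(-1140 - 8480) = 1/(-9620) = -1/9620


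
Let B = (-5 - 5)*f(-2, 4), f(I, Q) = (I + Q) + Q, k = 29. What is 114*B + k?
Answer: -6811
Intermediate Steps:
f(I, Q) = I + 2*Q
B = -60 (B = (-5 - 5)*(-2 + 2*4) = -10*(-2 + 8) = -10*6 = -60)
114*B + k = 114*(-60) + 29 = -6840 + 29 = -6811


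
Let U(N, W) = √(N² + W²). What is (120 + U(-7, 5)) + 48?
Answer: 168 + √74 ≈ 176.60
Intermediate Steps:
(120 + U(-7, 5)) + 48 = (120 + √((-7)² + 5²)) + 48 = (120 + √(49 + 25)) + 48 = (120 + √74) + 48 = 168 + √74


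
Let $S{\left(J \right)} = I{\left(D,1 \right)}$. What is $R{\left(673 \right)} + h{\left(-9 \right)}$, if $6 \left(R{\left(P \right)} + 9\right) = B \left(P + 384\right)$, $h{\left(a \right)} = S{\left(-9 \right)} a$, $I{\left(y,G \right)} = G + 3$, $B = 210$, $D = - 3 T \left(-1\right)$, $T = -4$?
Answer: $36950$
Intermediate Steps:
$D = -12$ ($D = \left(-3\right) \left(-4\right) \left(-1\right) = 12 \left(-1\right) = -12$)
$I{\left(y,G \right)} = 3 + G$
$S{\left(J \right)} = 4$ ($S{\left(J \right)} = 3 + 1 = 4$)
$h{\left(a \right)} = 4 a$
$R{\left(P \right)} = 13431 + 35 P$ ($R{\left(P \right)} = -9 + \frac{210 \left(P + 384\right)}{6} = -9 + \frac{210 \left(384 + P\right)}{6} = -9 + \frac{80640 + 210 P}{6} = -9 + \left(13440 + 35 P\right) = 13431 + 35 P$)
$R{\left(673 \right)} + h{\left(-9 \right)} = \left(13431 + 35 \cdot 673\right) + 4 \left(-9\right) = \left(13431 + 23555\right) - 36 = 36986 - 36 = 36950$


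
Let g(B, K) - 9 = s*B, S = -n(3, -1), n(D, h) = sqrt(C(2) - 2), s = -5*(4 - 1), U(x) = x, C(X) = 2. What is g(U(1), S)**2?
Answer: 36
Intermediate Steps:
s = -15 (s = -5*3 = -15)
n(D, h) = 0 (n(D, h) = sqrt(2 - 2) = sqrt(0) = 0)
S = 0 (S = -1*0 = 0)
g(B, K) = 9 - 15*B
g(U(1), S)**2 = (9 - 15*1)**2 = (9 - 15)**2 = (-6)**2 = 36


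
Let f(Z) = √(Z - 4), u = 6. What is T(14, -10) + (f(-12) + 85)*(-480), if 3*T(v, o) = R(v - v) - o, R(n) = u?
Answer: -122384/3 - 1920*I ≈ -40795.0 - 1920.0*I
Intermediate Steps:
R(n) = 6
T(v, o) = 2 - o/3 (T(v, o) = (6 - o)/3 = 2 - o/3)
f(Z) = √(-4 + Z)
T(14, -10) + (f(-12) + 85)*(-480) = (2 - ⅓*(-10)) + (√(-4 - 12) + 85)*(-480) = (2 + 10/3) + (√(-16) + 85)*(-480) = 16/3 + (4*I + 85)*(-480) = 16/3 + (85 + 4*I)*(-480) = 16/3 + (-40800 - 1920*I) = -122384/3 - 1920*I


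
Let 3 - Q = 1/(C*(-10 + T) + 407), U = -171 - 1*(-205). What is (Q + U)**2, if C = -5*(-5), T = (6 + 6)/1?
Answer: 285880464/208849 ≈ 1368.8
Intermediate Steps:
T = 12 (T = 12*1 = 12)
C = 25
U = 34 (U = -171 + 205 = 34)
Q = 1370/457 (Q = 3 - 1/(25*(-10 + 12) + 407) = 3 - 1/(25*2 + 407) = 3 - 1/(50 + 407) = 3 - 1/457 = 1370/457 ≈ 2.9978)
(Q + U)**2 = (1370/457 + 34)**2 = (16908/457)**2 = 285880464/208849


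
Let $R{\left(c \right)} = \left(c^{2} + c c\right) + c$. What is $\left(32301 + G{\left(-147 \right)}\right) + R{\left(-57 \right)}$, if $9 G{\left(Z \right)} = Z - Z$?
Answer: $38742$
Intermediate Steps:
$G{\left(Z \right)} = 0$ ($G{\left(Z \right)} = \frac{Z - Z}{9} = \frac{1}{9} \cdot 0 = 0$)
$R{\left(c \right)} = c + 2 c^{2}$ ($R{\left(c \right)} = \left(c^{2} + c^{2}\right) + c = 2 c^{2} + c = c + 2 c^{2}$)
$\left(32301 + G{\left(-147 \right)}\right) + R{\left(-57 \right)} = \left(32301 + 0\right) - 57 \left(1 + 2 \left(-57\right)\right) = 32301 - 57 \left(1 - 114\right) = 32301 - -6441 = 32301 + 6441 = 38742$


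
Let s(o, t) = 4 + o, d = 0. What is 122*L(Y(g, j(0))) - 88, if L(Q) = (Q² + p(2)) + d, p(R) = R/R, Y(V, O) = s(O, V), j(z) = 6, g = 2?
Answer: 12234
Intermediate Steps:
Y(V, O) = 4 + O
p(R) = 1
L(Q) = 1 + Q² (L(Q) = (Q² + 1) + 0 = (1 + Q²) + 0 = 1 + Q²)
122*L(Y(g, j(0))) - 88 = 122*(1 + (4 + 6)²) - 88 = 122*(1 + 10²) - 88 = 122*(1 + 100) - 88 = 122*101 - 88 = 12322 - 88 = 12234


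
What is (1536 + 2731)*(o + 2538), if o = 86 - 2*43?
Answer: 10829646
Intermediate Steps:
o = 0 (o = 86 - 1*86 = 86 - 86 = 0)
(1536 + 2731)*(o + 2538) = (1536 + 2731)*(0 + 2538) = 4267*2538 = 10829646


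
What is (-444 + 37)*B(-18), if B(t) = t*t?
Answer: -131868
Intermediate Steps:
B(t) = t**2
(-444 + 37)*B(-18) = (-444 + 37)*(-18)**2 = -407*324 = -131868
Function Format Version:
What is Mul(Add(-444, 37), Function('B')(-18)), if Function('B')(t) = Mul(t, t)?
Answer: -131868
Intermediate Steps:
Function('B')(t) = Pow(t, 2)
Mul(Add(-444, 37), Function('B')(-18)) = Mul(Add(-444, 37), Pow(-18, 2)) = Mul(-407, 324) = -131868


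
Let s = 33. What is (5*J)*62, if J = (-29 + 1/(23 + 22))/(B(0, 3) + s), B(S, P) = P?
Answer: -20212/81 ≈ -249.53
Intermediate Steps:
J = -326/405 (J = (-29 + 1/(23 + 22))/(3 + 33) = (-29 + 1/45)/36 = (-29 + 1/45)*(1/36) = -1304/45*1/36 = -326/405 ≈ -0.80494)
(5*J)*62 = (5*(-326/405))*62 = -326/81*62 = -20212/81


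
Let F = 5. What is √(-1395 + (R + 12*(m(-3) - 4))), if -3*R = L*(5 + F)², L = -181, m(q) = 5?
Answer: √41853/3 ≈ 68.193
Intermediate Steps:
R = 18100/3 (R = -(-181)*(5 + 5)²/3 = -(-181)*10²/3 = -(-181)*100/3 = -⅓*(-18100) = 18100/3 ≈ 6033.3)
√(-1395 + (R + 12*(m(-3) - 4))) = √(-1395 + (18100/3 + 12*(5 - 4))) = √(-1395 + (18100/3 + 12*1)) = √(-1395 + (18100/3 + 12)) = √(-1395 + 18136/3) = √(13951/3) = √41853/3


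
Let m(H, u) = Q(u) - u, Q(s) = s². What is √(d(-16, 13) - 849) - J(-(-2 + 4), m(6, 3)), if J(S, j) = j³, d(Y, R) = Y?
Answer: -216 + I*√865 ≈ -216.0 + 29.411*I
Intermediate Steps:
m(H, u) = u² - u
√(d(-16, 13) - 849) - J(-(-2 + 4), m(6, 3)) = √(-16 - 849) - (3*(-1 + 3))³ = √(-865) - (3*2)³ = I*√865 - 1*6³ = I*√865 - 1*216 = I*√865 - 216 = -216 + I*√865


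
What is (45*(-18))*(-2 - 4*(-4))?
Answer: -11340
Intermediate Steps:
(45*(-18))*(-2 - 4*(-4)) = -810*(-2 + 16) = -810*14 = -11340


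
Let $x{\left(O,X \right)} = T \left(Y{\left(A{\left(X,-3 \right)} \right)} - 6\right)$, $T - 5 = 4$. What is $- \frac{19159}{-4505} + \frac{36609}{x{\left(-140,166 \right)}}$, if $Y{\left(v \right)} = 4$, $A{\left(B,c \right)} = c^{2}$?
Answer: $- \frac{3227033}{1590} \approx -2029.6$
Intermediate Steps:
$T = 9$ ($T = 5 + 4 = 9$)
$x{\left(O,X \right)} = -18$ ($x{\left(O,X \right)} = 9 \left(4 - 6\right) = 9 \left(-2\right) = -18$)
$- \frac{19159}{-4505} + \frac{36609}{x{\left(-140,166 \right)}} = - \frac{19159}{-4505} + \frac{36609}{-18} = \left(-19159\right) \left(- \frac{1}{4505}\right) + 36609 \left(- \frac{1}{18}\right) = \frac{1127}{265} - \frac{12203}{6} = - \frac{3227033}{1590}$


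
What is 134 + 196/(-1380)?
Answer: 46181/345 ≈ 133.86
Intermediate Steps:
134 + 196/(-1380) = 134 + 196*(-1/1380) = 134 - 49/345 = 46181/345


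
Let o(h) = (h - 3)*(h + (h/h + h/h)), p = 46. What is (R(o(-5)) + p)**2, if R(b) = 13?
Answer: 3481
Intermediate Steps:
o(h) = (-3 + h)*(2 + h) (o(h) = (-3 + h)*(h + (1 + 1)) = (-3 + h)*(h + 2) = (-3 + h)*(2 + h))
(R(o(-5)) + p)**2 = (13 + 46)**2 = 59**2 = 3481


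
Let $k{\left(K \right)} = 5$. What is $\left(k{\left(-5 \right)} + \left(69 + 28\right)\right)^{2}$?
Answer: $10404$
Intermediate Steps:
$\left(k{\left(-5 \right)} + \left(69 + 28\right)\right)^{2} = \left(5 + \left(69 + 28\right)\right)^{2} = \left(5 + 97\right)^{2} = 102^{2} = 10404$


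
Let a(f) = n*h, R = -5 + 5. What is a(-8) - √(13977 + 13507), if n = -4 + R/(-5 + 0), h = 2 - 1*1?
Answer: -4 - 2*√6871 ≈ -169.78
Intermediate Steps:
h = 1 (h = 2 - 1 = 1)
R = 0
n = -4 (n = -4 + 0/(-5 + 0) = -4 + 0/(-5) = -4 + 0*(-⅕) = -4 + 0 = -4)
a(f) = -4 (a(f) = -4*1 = -4)
a(-8) - √(13977 + 13507) = -4 - √(13977 + 13507) = -4 - √27484 = -4 - 2*√6871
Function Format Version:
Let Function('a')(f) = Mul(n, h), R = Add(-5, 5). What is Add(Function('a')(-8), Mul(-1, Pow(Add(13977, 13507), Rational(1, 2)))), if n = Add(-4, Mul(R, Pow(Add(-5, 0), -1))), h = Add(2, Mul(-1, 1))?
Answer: Add(-4, Mul(-2, Pow(6871, Rational(1, 2)))) ≈ -169.78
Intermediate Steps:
h = 1 (h = Add(2, -1) = 1)
R = 0
n = -4 (n = Add(-4, Mul(0, Pow(Add(-5, 0), -1))) = Add(-4, Mul(0, Pow(-5, -1))) = Add(-4, Mul(0, Rational(-1, 5))) = Add(-4, 0) = -4)
Function('a')(f) = -4 (Function('a')(f) = Mul(-4, 1) = -4)
Add(Function('a')(-8), Mul(-1, Pow(Add(13977, 13507), Rational(1, 2)))) = Add(-4, Mul(-1, Pow(Add(13977, 13507), Rational(1, 2)))) = Add(-4, Mul(-1, Pow(27484, Rational(1, 2)))) = Add(-4, Mul(-1, Mul(2, Pow(6871, Rational(1, 2))))) = Add(-4, Mul(-2, Pow(6871, Rational(1, 2))))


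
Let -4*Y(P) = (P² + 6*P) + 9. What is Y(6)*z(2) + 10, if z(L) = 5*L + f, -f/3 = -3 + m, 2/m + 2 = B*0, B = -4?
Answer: -871/2 ≈ -435.50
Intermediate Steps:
m = -1 (m = 2/(-2 - 4*0) = 2/(-2 + 0) = 2/(-2) = 2*(-½) = -1)
Y(P) = -9/4 - 3*P/2 - P²/4 (Y(P) = -((P² + 6*P) + 9)/4 = -(9 + P² + 6*P)/4 = -9/4 - 3*P/2 - P²/4)
f = 12 (f = -3*(-3 - 1) = -3*(-4) = 12)
z(L) = 12 + 5*L (z(L) = 5*L + 12 = 12 + 5*L)
Y(6)*z(2) + 10 = (-9/4 - 3/2*6 - ¼*6²)*(12 + 5*2) + 10 = (-9/4 - 9 - ¼*36)*(12 + 10) + 10 = (-9/4 - 9 - 9)*22 + 10 = -81/4*22 + 10 = -891/2 + 10 = -871/2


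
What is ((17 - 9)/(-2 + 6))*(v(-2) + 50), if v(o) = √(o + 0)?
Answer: 100 + 2*I*√2 ≈ 100.0 + 2.8284*I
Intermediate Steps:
v(o) = √o
((17 - 9)/(-2 + 6))*(v(-2) + 50) = ((17 - 9)/(-2 + 6))*(√(-2) + 50) = (8/4)*(I*√2 + 50) = (8*(¼))*(50 + I*√2) = 2*(50 + I*√2) = 100 + 2*I*√2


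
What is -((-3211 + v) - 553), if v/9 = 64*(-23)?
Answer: 17012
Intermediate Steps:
v = -13248 (v = 9*(64*(-23)) = 9*(-1472) = -13248)
-((-3211 + v) - 553) = -((-3211 - 13248) - 553) = -(-16459 - 553) = -1*(-17012) = 17012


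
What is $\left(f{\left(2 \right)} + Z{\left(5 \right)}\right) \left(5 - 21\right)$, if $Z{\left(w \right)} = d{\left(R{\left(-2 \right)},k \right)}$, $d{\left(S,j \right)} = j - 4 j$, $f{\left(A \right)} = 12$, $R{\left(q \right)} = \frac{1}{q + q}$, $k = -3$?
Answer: $-336$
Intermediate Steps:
$R{\left(q \right)} = \frac{1}{2 q}$
$d{\left(S,j \right)} = - 3 j$
$Z{\left(w \right)} = 9$ ($Z{\left(w \right)} = \left(-3\right) \left(-3\right) = 9$)
$\left(f{\left(2 \right)} + Z{\left(5 \right)}\right) \left(5 - 21\right) = \left(12 + 9\right) \left(5 - 21\right) = 21 \left(5 - 21\right) = 21 \left(-16\right) = -336$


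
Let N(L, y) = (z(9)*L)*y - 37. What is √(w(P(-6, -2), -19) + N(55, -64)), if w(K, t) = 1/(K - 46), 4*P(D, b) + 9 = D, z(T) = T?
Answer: I*√1256025713/199 ≈ 178.09*I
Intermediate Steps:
P(D, b) = -9/4 + D/4
w(K, t) = 1/(-46 + K)
N(L, y) = -37 + 9*L*y (N(L, y) = (9*L)*y - 37 = 9*L*y - 37 = -37 + 9*L*y)
√(w(P(-6, -2), -19) + N(55, -64)) = √(1/(-46 + (-9/4 + (¼)*(-6))) + (-37 + 9*55*(-64))) = √(1/(-46 + (-9/4 - 3/2)) + (-37 - 31680)) = √(1/(-46 - 15/4) - 31717) = √(1/(-199/4) - 31717) = √(-4/199 - 31717) = √(-6311687/199) = I*√1256025713/199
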